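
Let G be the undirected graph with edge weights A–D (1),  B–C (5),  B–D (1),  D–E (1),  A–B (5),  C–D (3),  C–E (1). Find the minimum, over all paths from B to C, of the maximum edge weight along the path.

1

Comparing a few candidate routes:
B→C: max(5) = 5
B→D→E→C: max(1, 1, 1) = 1
B→A→D→C: max(5, 1, 3) = 5
B→D→C: max(1, 3) = 3
Smallest bottleneck: 1.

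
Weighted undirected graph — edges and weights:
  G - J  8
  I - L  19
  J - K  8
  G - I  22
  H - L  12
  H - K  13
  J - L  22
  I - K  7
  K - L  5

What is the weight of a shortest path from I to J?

A few of the I→J routes:
I→L→K→J: 19 + 5 + 8 = 32
I→L→J: 19 + 22 = 41
I→L→H→K→J: 19 + 12 + 13 + 8 = 52
I→K→J: 7 + 8 = 15
I→K→L→J: 7 + 5 + 22 = 34
I→G→J: 22 + 8 = 30
Shortest: 15.

15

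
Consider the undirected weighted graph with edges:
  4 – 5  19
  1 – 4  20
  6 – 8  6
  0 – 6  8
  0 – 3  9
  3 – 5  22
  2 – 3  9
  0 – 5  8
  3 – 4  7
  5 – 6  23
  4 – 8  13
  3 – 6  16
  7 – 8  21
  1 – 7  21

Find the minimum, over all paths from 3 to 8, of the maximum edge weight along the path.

9

Checking several routes:
3-6-8: max(16, 6) = 16
3-4-8: max(7, 13) = 13
3-0-6-8: max(9, 8, 6) = 9
The minimum achievable maximum is 9.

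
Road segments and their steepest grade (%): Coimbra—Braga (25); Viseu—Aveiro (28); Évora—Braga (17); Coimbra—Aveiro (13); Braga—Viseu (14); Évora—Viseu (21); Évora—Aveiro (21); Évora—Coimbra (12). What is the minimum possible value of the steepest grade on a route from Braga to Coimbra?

17

Checking several routes:
Braga -> Viseu -> Évora -> Aveiro -> Coimbra: max(14, 21, 21, 13) = 21
Braga -> Évora -> Coimbra: max(17, 12) = 17
Braga -> Coimbra: max(25) = 25
Braga -> Viseu -> Aveiro -> Évora -> Coimbra: max(14, 28, 21, 12) = 28
Braga -> Évora -> Aveiro -> Coimbra: max(17, 21, 13) = 21
Braga -> Viseu -> Évora -> Coimbra: max(14, 21, 12) = 21
Smallest bottleneck: 17%.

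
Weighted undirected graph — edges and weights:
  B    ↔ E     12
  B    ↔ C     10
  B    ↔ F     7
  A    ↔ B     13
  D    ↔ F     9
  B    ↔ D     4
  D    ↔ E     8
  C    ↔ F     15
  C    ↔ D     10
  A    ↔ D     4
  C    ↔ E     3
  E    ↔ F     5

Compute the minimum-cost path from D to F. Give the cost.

9

Comparing a few candidate routes:
D-F: 9
D-B-E-F: 4 + 12 + 5 = 21
D-E-F: 8 + 5 = 13
D-B-C-E-F: 4 + 10 + 3 + 5 = 22
D-C-E-F: 10 + 3 + 5 = 18
D-B-F: 4 + 7 = 11
Best route has total 9.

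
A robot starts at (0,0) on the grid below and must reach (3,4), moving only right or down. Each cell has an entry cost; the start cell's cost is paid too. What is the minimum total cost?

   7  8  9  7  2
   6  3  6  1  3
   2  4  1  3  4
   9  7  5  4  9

Cheapest: [0,0] → [1,0] → [2,0] → [2,1] → [2,2] → [2,3] → [2,4] → [3,4]
  7 + 6 + 2 + 4 + 1 + 3 + 4 + 9 = 36
For comparison, the top-then-right route costs 49.

36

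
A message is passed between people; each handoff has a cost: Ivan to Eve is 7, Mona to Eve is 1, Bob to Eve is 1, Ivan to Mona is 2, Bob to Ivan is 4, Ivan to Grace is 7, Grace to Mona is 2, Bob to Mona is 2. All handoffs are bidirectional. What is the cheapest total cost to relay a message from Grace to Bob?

A few of the Grace→Bob routes:
Grace - Ivan - Mona - Eve - Bob: 7 + 2 + 1 + 1 = 11
Grace - Mona - Ivan - Bob: 2 + 2 + 4 = 8
Grace - Ivan - Mona - Bob: 7 + 2 + 2 = 11
Grace - Mona - Bob: 2 + 2 = 4
Grace - Mona - Eve - Bob: 2 + 1 + 1 = 4
Best route has total 4.

4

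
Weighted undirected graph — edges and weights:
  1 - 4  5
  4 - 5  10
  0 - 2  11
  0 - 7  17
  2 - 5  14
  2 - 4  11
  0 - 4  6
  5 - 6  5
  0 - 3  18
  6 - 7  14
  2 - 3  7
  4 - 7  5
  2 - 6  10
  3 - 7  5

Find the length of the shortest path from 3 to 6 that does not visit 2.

19

Comparing a few candidate routes:
3→7→0→4→5→6: 5 + 17 + 6 + 10 + 5 = 43
3→0→4→7→6: 18 + 6 + 5 + 14 = 43
3→7→4→5→6: 5 + 5 + 10 + 5 = 25
3→7→6: 5 + 14 = 19
3→0→4→5→6: 18 + 6 + 10 + 5 = 39
3→0→7→6: 18 + 17 + 14 = 49
Best route has total 19.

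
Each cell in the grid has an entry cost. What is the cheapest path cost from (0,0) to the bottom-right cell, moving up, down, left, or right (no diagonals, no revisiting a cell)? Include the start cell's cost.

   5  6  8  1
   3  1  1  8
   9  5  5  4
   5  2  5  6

Path [0,0]→[1,0]→[1,1]→[1,2]→[2,2]→[2,3]→[3,3]: 5 + 3 + 1 + 1 + 5 + 4 + 6 = 25.

25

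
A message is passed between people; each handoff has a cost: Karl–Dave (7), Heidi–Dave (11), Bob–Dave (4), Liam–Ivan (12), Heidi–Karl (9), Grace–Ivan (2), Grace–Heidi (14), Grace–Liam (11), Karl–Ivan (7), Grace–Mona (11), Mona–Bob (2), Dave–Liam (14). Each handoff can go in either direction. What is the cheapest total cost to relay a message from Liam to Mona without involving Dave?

22

Candidate routes:
Liam - Ivan - Karl - Heidi - Grace - Mona: 12 + 7 + 9 + 14 + 11 = 53
Liam - Ivan - Grace - Mona: 12 + 2 + 11 = 25
Liam - Grace - Mona: 11 + 11 = 22
Best route has total 22.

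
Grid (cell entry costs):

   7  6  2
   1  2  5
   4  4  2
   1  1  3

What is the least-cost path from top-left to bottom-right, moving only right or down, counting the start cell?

Best path: r0c0 → r1c0 → r2c0 → r3c0 → r3c1 → r3c2
Cost: 7 + 1 + 4 + 1 + 1 + 3 = 17
For comparison, the top-then-right route costs 25.

17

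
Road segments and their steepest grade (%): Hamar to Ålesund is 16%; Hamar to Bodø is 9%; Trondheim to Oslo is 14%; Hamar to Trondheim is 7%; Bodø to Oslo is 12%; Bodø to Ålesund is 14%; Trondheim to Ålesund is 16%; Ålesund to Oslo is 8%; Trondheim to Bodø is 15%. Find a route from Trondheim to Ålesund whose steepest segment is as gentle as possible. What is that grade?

12

Checking several routes:
Trondheim → Oslo → Bodø → Ålesund: max(14, 12, 14) = 14
Trondheim → Oslo → Ålesund: max(14, 8) = 14
Trondheim → Hamar → Bodø → Oslo → Ålesund: max(7, 9, 12, 8) = 12
Best route has worst link 12%.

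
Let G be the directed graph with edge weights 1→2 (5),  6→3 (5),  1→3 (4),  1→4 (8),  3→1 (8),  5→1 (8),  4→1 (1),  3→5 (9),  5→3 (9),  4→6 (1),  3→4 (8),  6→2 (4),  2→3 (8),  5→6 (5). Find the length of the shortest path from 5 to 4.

Comparing a few candidate routes:
5-6-3-4: 5 + 5 + 8 = 18
5-3-4: 9 + 8 = 17
5-1-4: 8 + 8 = 16
5-1-3-4: 8 + 4 + 8 = 20
Shortest: 16.

16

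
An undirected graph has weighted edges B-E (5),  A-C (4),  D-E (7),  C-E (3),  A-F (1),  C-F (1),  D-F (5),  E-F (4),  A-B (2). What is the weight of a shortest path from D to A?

A few of the D→A routes:
D -> E -> F -> A: 7 + 4 + 1 = 12
D -> E -> C -> F -> A: 7 + 3 + 1 + 1 = 12
D -> F -> A: 5 + 1 = 6
D -> E -> B -> A: 7 + 5 + 2 = 14
D -> F -> C -> A: 5 + 1 + 4 = 10
D -> E -> C -> A: 7 + 3 + 4 = 14
Shortest: 6.

6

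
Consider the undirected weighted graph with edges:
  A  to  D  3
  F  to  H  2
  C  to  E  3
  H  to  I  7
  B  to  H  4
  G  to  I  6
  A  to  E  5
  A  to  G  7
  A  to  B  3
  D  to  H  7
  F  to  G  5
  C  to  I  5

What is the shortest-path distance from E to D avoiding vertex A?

Paths from E to D avoiding A:
E→C→I→G→F→H→D: 3 + 5 + 6 + 5 + 2 + 7 = 28
E→C→I→H→D: 3 + 5 + 7 + 7 = 22
The minimum is 22.

22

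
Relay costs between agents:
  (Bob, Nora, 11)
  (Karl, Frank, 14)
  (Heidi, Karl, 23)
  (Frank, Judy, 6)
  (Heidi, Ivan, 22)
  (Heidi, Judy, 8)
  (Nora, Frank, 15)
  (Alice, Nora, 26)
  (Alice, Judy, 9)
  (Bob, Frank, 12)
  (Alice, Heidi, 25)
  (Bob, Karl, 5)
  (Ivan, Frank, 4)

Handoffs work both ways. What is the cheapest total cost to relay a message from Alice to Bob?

A few of the Alice→Bob routes:
Alice-Judy-Heidi-Karl-Bob: 9 + 8 + 23 + 5 = 45
Alice-Judy-Frank-Karl-Bob: 9 + 6 + 14 + 5 = 34
Alice-Judy-Frank-Nora-Bob: 9 + 6 + 15 + 11 = 41
Alice-Heidi-Judy-Frank-Bob: 25 + 8 + 6 + 12 = 51
Alice-Judy-Frank-Bob: 9 + 6 + 12 = 27
Alice-Nora-Bob: 26 + 11 = 37
The minimum is 27.

27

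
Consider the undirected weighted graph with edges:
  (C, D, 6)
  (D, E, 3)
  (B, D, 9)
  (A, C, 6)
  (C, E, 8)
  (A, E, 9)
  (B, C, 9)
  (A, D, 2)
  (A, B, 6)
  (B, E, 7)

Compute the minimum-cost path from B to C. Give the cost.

Checking several routes:
B - D - C: 9 + 6 = 15
B - A - C: 6 + 6 = 12
B - C: 9
B - A - D - C: 6 + 2 + 6 = 14
Best route has total 9.

9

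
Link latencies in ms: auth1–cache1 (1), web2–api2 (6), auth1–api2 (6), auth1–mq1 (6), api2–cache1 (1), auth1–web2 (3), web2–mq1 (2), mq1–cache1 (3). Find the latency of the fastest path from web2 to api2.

5

Checking several routes:
web2-mq1-auth1-cache1-api2: 2 + 6 + 1 + 1 = 10
web2-mq1-cache1-api2: 2 + 3 + 1 = 6
web2-auth1-cache1-api2: 3 + 1 + 1 = 5
web2-mq1-cache1-auth1-api2: 2 + 3 + 1 + 6 = 12
web2-api2: 6
web2-auth1-api2: 3 + 6 = 9
Shortest: 5 ms.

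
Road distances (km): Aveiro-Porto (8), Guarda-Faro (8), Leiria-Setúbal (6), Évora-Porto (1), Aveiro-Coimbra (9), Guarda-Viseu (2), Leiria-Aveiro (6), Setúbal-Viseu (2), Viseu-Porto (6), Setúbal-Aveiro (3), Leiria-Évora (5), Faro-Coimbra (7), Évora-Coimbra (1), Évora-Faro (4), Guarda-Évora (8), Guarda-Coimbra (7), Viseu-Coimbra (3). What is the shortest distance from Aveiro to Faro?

Comparing a few candidate routes:
Aveiro→Setúbal→Viseu→Coimbra→Évora→Faro: 3 + 2 + 3 + 1 + 4 = 13
Aveiro→Coimbra→Évora→Faro: 9 + 1 + 4 = 14
Aveiro→Porto→Évora→Faro: 8 + 1 + 4 = 13
The minimum is 13 km.

13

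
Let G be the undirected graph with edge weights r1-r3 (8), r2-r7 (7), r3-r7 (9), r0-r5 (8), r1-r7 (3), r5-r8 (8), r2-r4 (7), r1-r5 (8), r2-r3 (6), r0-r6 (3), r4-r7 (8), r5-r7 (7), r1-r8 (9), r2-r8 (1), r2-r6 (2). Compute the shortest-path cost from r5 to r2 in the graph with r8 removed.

13

Comparing a few candidate routes:
r5 - r0 - r6 - r2: 8 + 3 + 2 = 13
r5 - r1 - r7 - r2: 8 + 3 + 7 = 18
r5 - r7 - r2: 7 + 7 = 14
Best route has total 13.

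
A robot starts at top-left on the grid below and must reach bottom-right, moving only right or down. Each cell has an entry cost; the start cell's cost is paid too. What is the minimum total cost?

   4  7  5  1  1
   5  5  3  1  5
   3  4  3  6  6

29

Take r0c0 -> r0c1 -> r0c2 -> r0c3 -> r0c4 -> r1c4 -> r2c4 for a total of 4 + 7 + 5 + 1 + 1 + 5 + 6 = 29.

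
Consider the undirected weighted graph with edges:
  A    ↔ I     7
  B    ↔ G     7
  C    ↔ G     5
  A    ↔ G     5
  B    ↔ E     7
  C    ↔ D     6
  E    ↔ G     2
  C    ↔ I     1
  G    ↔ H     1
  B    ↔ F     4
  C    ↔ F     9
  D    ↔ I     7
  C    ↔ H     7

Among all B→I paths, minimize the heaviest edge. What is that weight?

7

Checking several routes:
B -> E -> G -> C -> D -> I: max(7, 2, 5, 6, 7) = 7
B -> E -> G -> H -> C -> I: max(7, 2, 1, 7, 1) = 7
B -> E -> G -> H -> C -> D -> I: max(7, 2, 1, 7, 6, 7) = 7
B -> E -> G -> C -> I: max(7, 2, 5, 1) = 7
Smallest bottleneck: 7.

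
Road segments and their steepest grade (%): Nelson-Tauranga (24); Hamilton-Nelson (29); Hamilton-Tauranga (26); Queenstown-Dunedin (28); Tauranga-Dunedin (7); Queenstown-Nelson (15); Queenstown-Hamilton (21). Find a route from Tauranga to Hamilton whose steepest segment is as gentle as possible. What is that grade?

24

Routes from Tauranga to Hamilton:
Tauranga -> Dunedin -> Queenstown -> Nelson -> Hamilton: max(7, 28, 15, 29) = 29
Tauranga -> Dunedin -> Queenstown -> Hamilton: max(7, 28, 21) = 28
Tauranga -> Nelson -> Hamilton: max(24, 29) = 29
Tauranga -> Hamilton: max(26) = 26
Tauranga -> Nelson -> Queenstown -> Hamilton: max(24, 15, 21) = 24
Best route has worst link 24%.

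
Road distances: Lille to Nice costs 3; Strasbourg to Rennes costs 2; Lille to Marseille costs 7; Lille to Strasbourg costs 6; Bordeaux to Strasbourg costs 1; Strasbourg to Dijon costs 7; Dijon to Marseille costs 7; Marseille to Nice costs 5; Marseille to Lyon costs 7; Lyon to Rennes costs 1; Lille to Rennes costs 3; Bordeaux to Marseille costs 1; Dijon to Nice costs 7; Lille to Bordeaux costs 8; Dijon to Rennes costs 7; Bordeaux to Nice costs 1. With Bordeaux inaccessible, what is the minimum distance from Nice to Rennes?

Some routes from Nice to Rennes avoiding Bordeaux:
Nice-Marseille-Lyon-Rennes: 5 + 7 + 1 = 13
Nice-Lille-Strasbourg-Rennes: 3 + 6 + 2 = 11
Nice-Marseille-Lille-Rennes: 5 + 7 + 3 = 15
Nice-Lille-Rennes: 3 + 3 = 6
Nice-Dijon-Rennes: 7 + 7 = 14
Shortest: 6.

6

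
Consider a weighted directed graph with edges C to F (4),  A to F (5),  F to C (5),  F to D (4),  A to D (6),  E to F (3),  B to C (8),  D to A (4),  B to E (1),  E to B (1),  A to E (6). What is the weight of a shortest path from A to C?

10

Routes from A to C:
A → F → C: 5 + 5 = 10
A → E → F → C: 6 + 3 + 5 = 14
A → E → B → C: 6 + 1 + 8 = 15
Shortest: 10.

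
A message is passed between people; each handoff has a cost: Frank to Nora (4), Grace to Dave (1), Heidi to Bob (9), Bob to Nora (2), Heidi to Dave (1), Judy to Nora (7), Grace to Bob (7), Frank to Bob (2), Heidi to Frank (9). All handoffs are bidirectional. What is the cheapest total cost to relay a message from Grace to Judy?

Checking several routes:
Grace -> Bob -> Frank -> Nora -> Judy: 7 + 2 + 4 + 7 = 20
Grace -> Bob -> Nora -> Judy: 7 + 2 + 7 = 16
Grace -> Dave -> Heidi -> Bob -> Nora -> Judy: 1 + 1 + 9 + 2 + 7 = 20
Shortest: 16.

16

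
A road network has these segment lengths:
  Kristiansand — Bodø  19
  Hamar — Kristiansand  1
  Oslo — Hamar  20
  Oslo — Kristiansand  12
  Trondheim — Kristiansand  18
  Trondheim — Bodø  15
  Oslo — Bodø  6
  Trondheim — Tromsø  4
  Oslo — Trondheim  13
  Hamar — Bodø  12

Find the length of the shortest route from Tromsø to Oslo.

17

Comparing a few candidate routes:
Tromsø-Trondheim-Oslo: 4 + 13 = 17
Tromsø-Trondheim-Bodø-Oslo: 4 + 15 + 6 = 25
Tromsø-Trondheim-Kristiansand-Oslo: 4 + 18 + 12 = 34
The minimum is 17.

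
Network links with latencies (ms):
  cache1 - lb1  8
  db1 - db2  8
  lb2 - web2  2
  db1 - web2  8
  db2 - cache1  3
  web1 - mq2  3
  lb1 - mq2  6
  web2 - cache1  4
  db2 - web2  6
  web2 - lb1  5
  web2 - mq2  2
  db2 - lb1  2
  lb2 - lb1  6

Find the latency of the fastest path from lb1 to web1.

Checking several routes:
lb1 - db2 - web2 - mq2 - web1: 2 + 6 + 2 + 3 = 13
lb1 - lb2 - web2 - mq2 - web1: 6 + 2 + 2 + 3 = 13
lb1 - web2 - mq2 - web1: 5 + 2 + 3 = 10
lb1 - mq2 - web1: 6 + 3 = 9
lb1 - db2 - cache1 - web2 - mq2 - web1: 2 + 3 + 4 + 2 + 3 = 14
lb1 - cache1 - web2 - mq2 - web1: 8 + 4 + 2 + 3 = 17
The minimum is 9 ms.

9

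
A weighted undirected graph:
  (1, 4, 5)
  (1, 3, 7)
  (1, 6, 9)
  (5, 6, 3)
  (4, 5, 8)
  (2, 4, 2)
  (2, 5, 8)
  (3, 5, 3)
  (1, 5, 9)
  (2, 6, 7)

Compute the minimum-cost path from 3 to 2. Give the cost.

Comparing a few candidate routes:
3 → 5 → 4 → 2: 3 + 8 + 2 = 13
3 → 1 → 4 → 2: 7 + 5 + 2 = 14
3 → 5 → 1 → 4 → 2: 3 + 9 + 5 + 2 = 19
3 → 5 → 6 → 1 → 4 → 2: 3 + 3 + 9 + 5 + 2 = 22
3 → 5 → 2: 3 + 8 = 11
3 → 5 → 6 → 2: 3 + 3 + 7 = 13
Best route has total 11.

11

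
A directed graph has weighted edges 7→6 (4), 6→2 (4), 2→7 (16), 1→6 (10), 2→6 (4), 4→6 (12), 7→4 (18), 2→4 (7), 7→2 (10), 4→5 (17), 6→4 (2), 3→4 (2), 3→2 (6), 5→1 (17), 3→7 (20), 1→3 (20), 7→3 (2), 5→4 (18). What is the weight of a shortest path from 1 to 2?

Comparing a few candidate routes:
1 -> 3 -> 7 -> 6 -> 2: 20 + 20 + 4 + 4 = 48
1 -> 3 -> 7 -> 2: 20 + 20 + 10 = 50
1 -> 6 -> 2: 10 + 4 = 14
1 -> 3 -> 4 -> 6 -> 2: 20 + 2 + 12 + 4 = 38
1 -> 3 -> 2: 20 + 6 = 26
Shortest: 14.

14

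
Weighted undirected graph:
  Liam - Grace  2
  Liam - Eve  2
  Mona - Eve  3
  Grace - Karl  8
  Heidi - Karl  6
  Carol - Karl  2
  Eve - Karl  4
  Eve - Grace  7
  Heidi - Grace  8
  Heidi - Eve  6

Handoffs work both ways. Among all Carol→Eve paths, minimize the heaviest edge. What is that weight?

Comparing a few candidate routes:
Carol - Karl - Heidi - Eve: max(2, 6, 6) = 6
Carol - Karl - Heidi - Grace - Liam - Eve: max(2, 6, 8, 2, 2) = 8
Carol - Karl - Eve: max(2, 4) = 4
Carol - Karl - Heidi - Grace - Eve: max(2, 6, 8, 7) = 8
Best route has worst link 4.

4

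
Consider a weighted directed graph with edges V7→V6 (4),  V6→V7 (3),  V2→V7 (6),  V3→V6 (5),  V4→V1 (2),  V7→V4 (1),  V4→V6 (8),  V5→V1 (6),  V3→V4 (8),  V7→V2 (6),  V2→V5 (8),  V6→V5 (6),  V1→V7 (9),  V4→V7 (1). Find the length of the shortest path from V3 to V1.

10

Some routes from V3 to V1:
V3 -> V6 -> V5 -> V1: 5 + 6 + 6 = 17
V3 -> V6 -> V7 -> V4 -> V1: 5 + 3 + 1 + 2 = 11
V3 -> V4 -> V1: 8 + 2 = 10
V3 -> V4 -> V7 -> V6 -> V5 -> V1: 8 + 1 + 4 + 6 + 6 = 25
V3 -> V6 -> V7 -> V2 -> V5 -> V1: 5 + 3 + 6 + 8 + 6 = 28
The minimum is 10.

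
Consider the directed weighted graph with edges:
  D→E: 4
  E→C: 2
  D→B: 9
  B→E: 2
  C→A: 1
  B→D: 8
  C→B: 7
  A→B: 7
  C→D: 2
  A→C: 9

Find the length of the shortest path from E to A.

Paths from E to A:
E -> C -> A: 2 + 1 = 3
The minimum is 3.

3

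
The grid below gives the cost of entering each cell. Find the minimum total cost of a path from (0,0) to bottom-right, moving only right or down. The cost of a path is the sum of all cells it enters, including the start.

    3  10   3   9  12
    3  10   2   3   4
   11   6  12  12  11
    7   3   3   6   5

Path r0c0 → r1c0 → r1c1 → r2c1 → r3c1 → r3c2 → r3c3 → r3c4: 3 + 3 + 10 + 6 + 3 + 3 + 6 + 5 = 39.

39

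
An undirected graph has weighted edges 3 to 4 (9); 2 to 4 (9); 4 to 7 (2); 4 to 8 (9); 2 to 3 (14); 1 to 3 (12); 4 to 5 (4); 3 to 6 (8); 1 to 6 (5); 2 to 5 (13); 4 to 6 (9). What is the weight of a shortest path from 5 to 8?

13

Routes from 5 to 8:
5-2-3-4-8: 13 + 14 + 9 + 9 = 45
5-4-8: 4 + 9 = 13
5-2-3-6-4-8: 13 + 14 + 8 + 9 + 9 = 53
5-2-3-1-6-4-8: 13 + 14 + 12 + 5 + 9 + 9 = 62
5-2-4-8: 13 + 9 + 9 = 31
Shortest: 13.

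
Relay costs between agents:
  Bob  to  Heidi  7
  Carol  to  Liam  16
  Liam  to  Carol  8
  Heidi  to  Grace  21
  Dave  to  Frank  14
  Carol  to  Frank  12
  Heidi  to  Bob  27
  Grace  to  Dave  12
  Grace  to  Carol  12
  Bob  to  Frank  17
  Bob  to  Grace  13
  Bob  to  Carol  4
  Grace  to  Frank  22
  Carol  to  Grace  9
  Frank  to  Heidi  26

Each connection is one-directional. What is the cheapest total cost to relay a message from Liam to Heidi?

46

Candidate routes:
Liam - Carol - Grace - Dave - Frank - Heidi: 8 + 9 + 12 + 14 + 26 = 69
Liam - Carol - Frank - Heidi: 8 + 12 + 26 = 46
Liam - Carol - Grace - Frank - Heidi: 8 + 9 + 22 + 26 = 65
The minimum is 46.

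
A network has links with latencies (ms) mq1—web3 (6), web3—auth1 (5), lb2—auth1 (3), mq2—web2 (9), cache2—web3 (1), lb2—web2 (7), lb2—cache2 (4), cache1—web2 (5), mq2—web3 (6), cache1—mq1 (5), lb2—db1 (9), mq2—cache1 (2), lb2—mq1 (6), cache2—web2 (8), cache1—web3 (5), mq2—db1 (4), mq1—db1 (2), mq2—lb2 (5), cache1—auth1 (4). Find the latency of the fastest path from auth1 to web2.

Some routes from auth1 to web2:
auth1→web3→cache2→web2: 5 + 1 + 8 = 14
auth1→lb2→web2: 3 + 7 = 10
auth1→web3→cache1→web2: 5 + 5 + 5 = 15
auth1→cache1→web2: 4 + 5 = 9
The minimum is 9 ms.

9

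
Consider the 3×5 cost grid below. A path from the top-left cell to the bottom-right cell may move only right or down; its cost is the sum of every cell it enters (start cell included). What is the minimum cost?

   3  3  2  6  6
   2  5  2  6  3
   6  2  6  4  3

Best path: (0,0) -> (0,1) -> (0,2) -> (1,2) -> (1,3) -> (1,4) -> (2,4)
Cost: 3 + 3 + 2 + 2 + 6 + 3 + 3 = 22

22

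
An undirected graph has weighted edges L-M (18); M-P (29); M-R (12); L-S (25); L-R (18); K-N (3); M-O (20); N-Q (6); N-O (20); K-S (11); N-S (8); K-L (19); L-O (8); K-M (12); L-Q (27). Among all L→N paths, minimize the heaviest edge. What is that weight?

18

A few of the L→N routes:
L - M - K - S - N: max(18, 12, 11, 8) = 18
L - K - S - N: max(19, 11, 8) = 19
L - M - K - N: max(18, 12, 3) = 18
L - R - M - K - N: max(18, 12, 12, 3) = 18
L - K - N: max(19, 3) = 19
L - R - M - K - S - N: max(18, 12, 12, 11, 8) = 18
Smallest bottleneck: 18.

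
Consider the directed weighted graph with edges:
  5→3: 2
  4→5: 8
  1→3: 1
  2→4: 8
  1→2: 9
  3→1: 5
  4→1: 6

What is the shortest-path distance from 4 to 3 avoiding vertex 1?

Routes from 4 to 3 avoiding 1:
4 - 5 - 3: 8 + 2 = 10
Shortest: 10.

10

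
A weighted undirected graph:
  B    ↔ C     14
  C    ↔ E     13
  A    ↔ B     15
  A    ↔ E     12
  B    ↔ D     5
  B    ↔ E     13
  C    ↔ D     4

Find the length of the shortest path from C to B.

Routes from C to B:
C-D-B: 4 + 5 = 9
C-B: 14
C-E-B: 13 + 13 = 26
C-E-A-B: 13 + 12 + 15 = 40
The minimum is 9.

9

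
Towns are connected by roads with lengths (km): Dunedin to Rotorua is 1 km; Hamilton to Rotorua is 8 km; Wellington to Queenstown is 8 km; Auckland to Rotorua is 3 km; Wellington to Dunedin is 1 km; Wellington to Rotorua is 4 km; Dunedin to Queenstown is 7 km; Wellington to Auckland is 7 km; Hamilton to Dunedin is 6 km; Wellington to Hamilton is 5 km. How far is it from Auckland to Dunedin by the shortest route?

4

A few of the Auckland→Dunedin routes:
Auckland→Wellington→Dunedin: 7 + 1 = 8
Auckland→Rotorua→Dunedin: 3 + 1 = 4
Auckland→Rotorua→Wellington→Dunedin: 3 + 4 + 1 = 8
Best route has total 4 km.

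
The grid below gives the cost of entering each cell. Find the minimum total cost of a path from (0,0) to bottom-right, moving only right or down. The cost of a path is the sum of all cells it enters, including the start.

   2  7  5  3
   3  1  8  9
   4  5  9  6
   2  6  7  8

Cheapest: (0,0)→(1,0)→(1,1)→(2,1)→(3,1)→(3,2)→(3,3)
  2 + 3 + 1 + 5 + 6 + 7 + 8 = 32

32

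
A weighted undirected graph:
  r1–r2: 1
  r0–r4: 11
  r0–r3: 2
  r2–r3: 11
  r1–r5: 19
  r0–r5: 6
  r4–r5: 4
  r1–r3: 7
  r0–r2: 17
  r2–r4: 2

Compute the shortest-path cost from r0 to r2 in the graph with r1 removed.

12

Routes from r0 to r2 avoiding r1:
r0 → r2: 17
r0 → r4 → r2: 11 + 2 = 13
r0 → r5 → r4 → r2: 6 + 4 + 2 = 12
r0 → r3 → r2: 2 + 11 = 13
Best route has total 12.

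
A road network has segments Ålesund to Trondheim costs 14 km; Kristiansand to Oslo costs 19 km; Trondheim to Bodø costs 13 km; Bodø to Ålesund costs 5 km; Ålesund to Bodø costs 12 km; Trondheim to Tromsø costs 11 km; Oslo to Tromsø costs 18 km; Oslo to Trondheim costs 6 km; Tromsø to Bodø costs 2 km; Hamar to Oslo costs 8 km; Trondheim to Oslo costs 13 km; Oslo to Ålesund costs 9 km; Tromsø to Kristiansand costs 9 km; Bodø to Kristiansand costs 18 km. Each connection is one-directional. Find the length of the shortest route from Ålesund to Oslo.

27

Candidate routes:
Ålesund→Trondheim→Oslo: 14 + 13 = 27
Ålesund→Trondheim→Tromsø→Kristiansand→Oslo: 14 + 11 + 9 + 19 = 53
Ålesund→Trondheim→Bodø→Kristiansand→Oslo: 14 + 13 + 18 + 19 = 64
Ålesund→Trondheim→Tromsø→Bodø→Kristiansand→Oslo: 14 + 11 + 2 + 18 + 19 = 64
Ålesund→Bodø→Kristiansand→Oslo: 12 + 18 + 19 = 49
Shortest: 27 km.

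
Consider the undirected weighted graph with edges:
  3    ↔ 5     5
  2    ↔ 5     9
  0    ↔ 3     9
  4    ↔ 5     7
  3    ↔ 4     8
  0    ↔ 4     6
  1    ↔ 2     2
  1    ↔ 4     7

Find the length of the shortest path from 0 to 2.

Comparing a few candidate routes:
0→4→3→5→2: 6 + 8 + 5 + 9 = 28
0→3→4→1→2: 9 + 8 + 7 + 2 = 26
0→4→1→2: 6 + 7 + 2 = 15
0→3→5→2: 9 + 5 + 9 = 23
0→4→5→2: 6 + 7 + 9 = 22
Shortest: 15.

15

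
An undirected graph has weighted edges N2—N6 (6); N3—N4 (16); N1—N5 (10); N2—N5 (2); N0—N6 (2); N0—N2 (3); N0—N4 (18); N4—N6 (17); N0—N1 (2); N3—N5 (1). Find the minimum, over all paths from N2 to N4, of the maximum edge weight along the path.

Some routes from N2 to N4:
N2 - N5 - N3 - N4: max(2, 1, 16) = 16
N2 - N0 - N1 - N5 - N3 - N4: max(3, 2, 10, 1, 16) = 16
N2 - N6 - N0 - N1 - N5 - N3 - N4: max(6, 2, 2, 10, 1, 16) = 16
N2 - N0 - N6 - N4: max(3, 2, 17) = 17
Best route has worst link 16.

16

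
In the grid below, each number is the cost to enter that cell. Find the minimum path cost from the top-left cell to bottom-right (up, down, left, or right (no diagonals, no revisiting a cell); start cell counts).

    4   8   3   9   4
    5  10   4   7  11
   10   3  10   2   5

Cheapest: [0,0] -> [0,1] -> [0,2] -> [1,2] -> [1,3] -> [2,3] -> [2,4]
  4 + 8 + 3 + 4 + 7 + 2 + 5 = 33

33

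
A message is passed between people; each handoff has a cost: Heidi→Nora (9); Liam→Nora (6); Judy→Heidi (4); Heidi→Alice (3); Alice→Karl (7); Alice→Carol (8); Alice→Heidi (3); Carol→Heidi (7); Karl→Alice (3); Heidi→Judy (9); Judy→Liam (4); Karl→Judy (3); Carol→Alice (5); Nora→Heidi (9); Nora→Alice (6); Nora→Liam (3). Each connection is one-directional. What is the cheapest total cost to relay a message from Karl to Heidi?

Comparing a few candidate routes:
Karl → Judy → Heidi: 3 + 4 = 7
Karl → Judy → Liam → Nora → Alice → Heidi: 3 + 4 + 6 + 6 + 3 = 22
Karl → Alice → Carol → Heidi: 3 + 8 + 7 = 18
Karl → Alice → Heidi: 3 + 3 = 6
Shortest: 6.

6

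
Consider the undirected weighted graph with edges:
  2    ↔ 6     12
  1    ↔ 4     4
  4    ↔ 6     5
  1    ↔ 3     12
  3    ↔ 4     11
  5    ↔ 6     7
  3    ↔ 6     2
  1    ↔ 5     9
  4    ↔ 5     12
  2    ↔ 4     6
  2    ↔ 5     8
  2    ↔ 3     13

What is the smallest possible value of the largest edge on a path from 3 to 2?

6

Checking several routes:
3→6→5→2: max(2, 7, 8) = 8
3→4→6→5→2: max(11, 5, 7, 8) = 11
3→6→4→2: max(2, 5, 6) = 6
3→6→5→1→4→2: max(2, 7, 9, 4, 6) = 9
3→4→2: max(11, 6) = 11
3→6→4→1→5→2: max(2, 5, 4, 9, 8) = 9
The minimum achievable maximum is 6.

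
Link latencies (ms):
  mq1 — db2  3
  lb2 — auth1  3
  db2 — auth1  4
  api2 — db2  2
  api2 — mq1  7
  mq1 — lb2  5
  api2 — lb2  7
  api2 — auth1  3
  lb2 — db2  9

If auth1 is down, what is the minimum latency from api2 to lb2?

7

Candidate routes:
api2-db2-lb2: 2 + 9 = 11
api2-db2-mq1-lb2: 2 + 3 + 5 = 10
api2-lb2: 7
api2-mq1-db2-lb2: 7 + 3 + 9 = 19
api2-mq1-lb2: 7 + 5 = 12
The minimum is 7 ms.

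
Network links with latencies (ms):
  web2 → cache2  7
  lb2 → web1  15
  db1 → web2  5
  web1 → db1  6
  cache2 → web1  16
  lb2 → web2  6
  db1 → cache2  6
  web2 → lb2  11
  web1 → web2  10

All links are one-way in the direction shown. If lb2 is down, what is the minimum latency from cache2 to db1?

22

Routes from cache2 to db1 avoiding lb2:
cache2→web1→db1: 16 + 6 = 22
Shortest: 22 ms.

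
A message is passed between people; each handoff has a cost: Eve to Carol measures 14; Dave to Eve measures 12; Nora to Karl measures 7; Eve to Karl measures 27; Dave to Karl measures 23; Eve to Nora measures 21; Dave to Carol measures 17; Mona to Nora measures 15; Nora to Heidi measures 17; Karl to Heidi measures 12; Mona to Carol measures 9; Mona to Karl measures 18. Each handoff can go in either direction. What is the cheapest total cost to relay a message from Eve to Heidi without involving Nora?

Checking several routes:
Eve→Carol→Mona→Karl→Heidi: 14 + 9 + 18 + 12 = 53
Eve→Carol→Dave→Karl→Heidi: 14 + 17 + 23 + 12 = 66
Eve→Dave→Karl→Heidi: 12 + 23 + 12 = 47
Eve→Karl→Heidi: 27 + 12 = 39
The minimum is 39.

39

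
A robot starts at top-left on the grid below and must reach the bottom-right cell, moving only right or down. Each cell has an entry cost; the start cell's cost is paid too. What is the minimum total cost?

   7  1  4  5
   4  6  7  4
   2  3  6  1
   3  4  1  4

Cheapest: (0,0) → (1,0) → (2,0) → (2,1) → (3,1) → (3,2) → (3,3)
  7 + 4 + 2 + 3 + 4 + 1 + 4 = 25

25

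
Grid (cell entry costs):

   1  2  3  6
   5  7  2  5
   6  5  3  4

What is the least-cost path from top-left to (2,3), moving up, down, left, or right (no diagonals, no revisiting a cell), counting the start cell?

Path [0,0]→[0,1]→[0,2]→[1,2]→[2,2]→[2,3]: 1 + 2 + 3 + 2 + 3 + 4 = 15.

15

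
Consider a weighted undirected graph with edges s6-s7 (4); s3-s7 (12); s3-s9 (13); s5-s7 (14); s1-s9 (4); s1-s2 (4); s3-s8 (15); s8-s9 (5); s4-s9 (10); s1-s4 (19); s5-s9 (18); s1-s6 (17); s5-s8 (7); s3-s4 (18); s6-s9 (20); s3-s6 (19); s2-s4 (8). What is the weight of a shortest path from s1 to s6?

Checking several routes:
s1→s9→s6: 4 + 20 = 24
s1→s9→s3→s7→s6: 4 + 13 + 12 + 4 = 33
s1→s6: 17
Best route has total 17.

17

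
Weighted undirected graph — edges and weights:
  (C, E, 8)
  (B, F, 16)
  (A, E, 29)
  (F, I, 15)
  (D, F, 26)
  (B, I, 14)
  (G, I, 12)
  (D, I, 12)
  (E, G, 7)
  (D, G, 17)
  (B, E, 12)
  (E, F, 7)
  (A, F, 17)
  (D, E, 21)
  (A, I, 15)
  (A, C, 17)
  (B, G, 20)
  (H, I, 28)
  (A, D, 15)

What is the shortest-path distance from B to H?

Comparing a few candidate routes:
B -> I -> H: 14 + 28 = 42
B -> E -> G -> I -> H: 12 + 7 + 12 + 28 = 59
B -> F -> I -> H: 16 + 15 + 28 = 59
Best route has total 42.

42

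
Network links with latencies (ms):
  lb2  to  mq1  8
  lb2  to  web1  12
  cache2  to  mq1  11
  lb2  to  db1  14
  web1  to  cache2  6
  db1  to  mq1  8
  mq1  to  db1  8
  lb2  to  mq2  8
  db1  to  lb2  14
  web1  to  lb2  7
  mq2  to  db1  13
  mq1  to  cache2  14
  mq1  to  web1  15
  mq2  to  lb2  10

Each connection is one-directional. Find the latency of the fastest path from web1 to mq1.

A few of the web1→mq1 routes:
web1-lb2-db1-mq1: 7 + 14 + 8 = 29
web1-lb2-mq1: 7 + 8 = 15
web1-cache2-mq1: 6 + 11 = 17
Best route has total 15 ms.

15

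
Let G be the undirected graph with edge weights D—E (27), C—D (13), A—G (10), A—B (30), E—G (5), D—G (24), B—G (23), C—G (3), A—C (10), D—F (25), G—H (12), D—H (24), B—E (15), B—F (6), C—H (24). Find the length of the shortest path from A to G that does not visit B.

Some routes from A to G avoiding B:
A -> C -> D -> E -> G: 10 + 13 + 27 + 5 = 55
A -> C -> H -> G: 10 + 24 + 12 = 46
A -> C -> G: 10 + 3 = 13
A -> C -> D -> G: 10 + 13 + 24 = 47
A -> G: 10
Shortest: 10.

10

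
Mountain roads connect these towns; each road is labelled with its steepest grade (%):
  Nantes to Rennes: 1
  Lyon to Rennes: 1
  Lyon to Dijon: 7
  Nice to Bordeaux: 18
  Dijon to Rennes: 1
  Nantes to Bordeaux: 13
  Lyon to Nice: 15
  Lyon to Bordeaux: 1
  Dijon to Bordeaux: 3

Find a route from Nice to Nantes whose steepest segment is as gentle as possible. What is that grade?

15

A few of the Nice→Nantes routes:
Nice → Lyon → Bordeaux → Nantes: max(15, 1, 13) = 15
Nice → Lyon → Bordeaux → Dijon → Rennes → Nantes: max(15, 1, 3, 1, 1) = 15
Nice → Lyon → Dijon → Bordeaux → Nantes: max(15, 7, 3, 13) = 15
Nice → Lyon → Dijon → Rennes → Nantes: max(15, 7, 1, 1) = 15
The minimum achievable maximum is 15%.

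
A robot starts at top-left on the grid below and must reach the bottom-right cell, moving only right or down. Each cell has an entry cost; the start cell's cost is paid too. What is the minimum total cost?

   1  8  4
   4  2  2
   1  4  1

10

One optimal route is r0c0 → r1c0 → r1c1 → r1c2 → r2c2.
Its cost is 1 + 4 + 2 + 2 + 1 = 10.
For comparison, the top-then-right route costs 16.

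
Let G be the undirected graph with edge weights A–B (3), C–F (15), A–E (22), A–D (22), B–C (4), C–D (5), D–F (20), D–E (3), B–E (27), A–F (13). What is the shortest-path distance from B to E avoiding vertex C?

25

Candidate routes:
B→A→D→E: 3 + 22 + 3 = 28
B→A→F→D→E: 3 + 13 + 20 + 3 = 39
B→A→E: 3 + 22 = 25
B→E: 27
Best route has total 25.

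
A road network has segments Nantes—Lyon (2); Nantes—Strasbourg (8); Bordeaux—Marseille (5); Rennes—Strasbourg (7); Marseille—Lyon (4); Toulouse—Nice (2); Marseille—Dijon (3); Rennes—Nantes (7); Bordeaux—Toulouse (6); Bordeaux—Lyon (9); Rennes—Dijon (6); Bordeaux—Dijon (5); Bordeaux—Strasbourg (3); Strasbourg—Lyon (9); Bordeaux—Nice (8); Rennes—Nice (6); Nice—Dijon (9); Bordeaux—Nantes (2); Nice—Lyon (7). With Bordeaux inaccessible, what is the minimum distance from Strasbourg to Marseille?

A few of the Strasbourg→Marseille routes:
Strasbourg→Nantes→Rennes→Dijon→Marseille: 8 + 7 + 6 + 3 = 24
Strasbourg→Rennes→Dijon→Marseille: 7 + 6 + 3 = 16
Strasbourg→Rennes→Nantes→Lyon→Marseille: 7 + 7 + 2 + 4 = 20
Strasbourg→Nantes→Lyon→Marseille: 8 + 2 + 4 = 14
Strasbourg→Lyon→Marseille: 9 + 4 = 13
Shortest: 13.

13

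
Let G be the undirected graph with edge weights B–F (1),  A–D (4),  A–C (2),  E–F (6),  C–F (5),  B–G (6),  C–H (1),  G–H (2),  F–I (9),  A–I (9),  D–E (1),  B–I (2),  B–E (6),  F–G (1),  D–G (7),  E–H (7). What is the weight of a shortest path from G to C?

3

Checking several routes:
G-B-F-C: 6 + 1 + 5 = 12
G-F-C: 1 + 5 = 6
G-D-A-C: 7 + 4 + 2 = 13
G-H-C: 2 + 1 = 3
Shortest: 3.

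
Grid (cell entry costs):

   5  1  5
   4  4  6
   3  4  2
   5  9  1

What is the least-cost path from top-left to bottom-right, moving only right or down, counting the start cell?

17

Path [0,0] -> [0,1] -> [1,1] -> [2,1] -> [2,2] -> [3,2]: 5 + 1 + 4 + 4 + 2 + 1 = 17.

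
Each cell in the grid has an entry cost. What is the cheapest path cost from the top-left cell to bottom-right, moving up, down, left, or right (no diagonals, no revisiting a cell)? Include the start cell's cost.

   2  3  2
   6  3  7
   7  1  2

11

One optimal route is r0c0 -> r0c1 -> r1c1 -> r2c1 -> r2c2.
Its cost is 2 + 3 + 3 + 1 + 2 = 11.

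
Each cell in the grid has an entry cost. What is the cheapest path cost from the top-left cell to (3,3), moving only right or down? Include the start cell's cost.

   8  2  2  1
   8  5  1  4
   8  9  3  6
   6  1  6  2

24

Cheapest: [0,0] [0,1] [0,2] [1,2] [2,2] [2,3] [3,3]
  8 + 2 + 2 + 1 + 3 + 6 + 2 = 24
For comparison, the top-then-right route costs 25.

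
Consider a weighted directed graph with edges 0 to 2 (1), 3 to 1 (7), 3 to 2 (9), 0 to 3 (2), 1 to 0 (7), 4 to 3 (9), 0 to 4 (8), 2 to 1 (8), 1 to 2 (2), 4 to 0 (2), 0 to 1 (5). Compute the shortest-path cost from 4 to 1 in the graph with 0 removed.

16

Paths from 4 to 1 avoiding 0:
4-3-1: 9 + 7 = 16
4-3-2-1: 9 + 9 + 8 = 26
The minimum is 16.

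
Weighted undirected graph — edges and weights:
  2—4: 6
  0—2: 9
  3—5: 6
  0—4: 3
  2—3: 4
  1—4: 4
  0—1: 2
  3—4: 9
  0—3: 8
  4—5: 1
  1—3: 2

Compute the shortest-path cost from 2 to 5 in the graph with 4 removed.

10

Paths from 2 to 5 avoiding 4:
2 → 0 → 1 → 3 → 5: 9 + 2 + 2 + 6 = 19
2 → 3 → 5: 4 + 6 = 10
2 → 0 → 3 → 5: 9 + 8 + 6 = 23
Best route has total 10.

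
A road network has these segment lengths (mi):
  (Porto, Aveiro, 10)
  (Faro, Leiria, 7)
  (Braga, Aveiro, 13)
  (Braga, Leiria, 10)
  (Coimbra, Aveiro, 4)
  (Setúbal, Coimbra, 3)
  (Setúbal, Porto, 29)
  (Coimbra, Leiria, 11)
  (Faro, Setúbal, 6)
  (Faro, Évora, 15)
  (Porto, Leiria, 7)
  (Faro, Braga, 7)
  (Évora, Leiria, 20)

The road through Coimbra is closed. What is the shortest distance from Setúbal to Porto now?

Comparing a few candidate routes:
Setúbal-Faro-Braga-Leiria-Porto: 6 + 7 + 10 + 7 = 30
Setúbal-Porto: 29
Setúbal-Faro-Leiria-Porto: 6 + 7 + 7 = 20
Best route has total 20 mi.

20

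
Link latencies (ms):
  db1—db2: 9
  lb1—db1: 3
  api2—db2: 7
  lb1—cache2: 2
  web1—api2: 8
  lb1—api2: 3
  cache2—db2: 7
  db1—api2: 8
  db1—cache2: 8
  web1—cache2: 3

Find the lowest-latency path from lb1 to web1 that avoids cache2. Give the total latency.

Candidate routes:
lb1→api2→web1: 3 + 8 = 11
lb1→db1→api2→web1: 3 + 8 + 8 = 19
lb1→db1→db2→api2→web1: 3 + 9 + 7 + 8 = 27
Best route has total 11 ms.

11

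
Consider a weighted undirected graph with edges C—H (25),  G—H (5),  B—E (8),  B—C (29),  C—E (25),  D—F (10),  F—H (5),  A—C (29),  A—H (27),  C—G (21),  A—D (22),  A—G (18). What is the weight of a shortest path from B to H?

Checking several routes:
B → C → G → H: 29 + 21 + 5 = 55
B → E → C → H: 8 + 25 + 25 = 58
B → C → H: 29 + 25 = 54
Best route has total 54.

54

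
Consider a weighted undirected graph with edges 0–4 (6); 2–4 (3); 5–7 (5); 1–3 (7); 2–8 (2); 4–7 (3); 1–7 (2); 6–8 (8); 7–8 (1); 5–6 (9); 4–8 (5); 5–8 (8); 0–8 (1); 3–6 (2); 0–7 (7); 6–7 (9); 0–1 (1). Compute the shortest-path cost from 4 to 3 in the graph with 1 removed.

Some routes from 4 to 3 avoiding 1:
4 → 8 → 6 → 3: 5 + 8 + 2 = 15
4 → 7 → 8 → 6 → 3: 3 + 1 + 8 + 2 = 14
4 → 2 → 8 → 6 → 3: 3 + 2 + 8 + 2 = 15
4 → 7 → 6 → 3: 3 + 9 + 2 = 14
4 → 8 → 7 → 6 → 3: 5 + 1 + 9 + 2 = 17
4 → 0 → 8 → 6 → 3: 6 + 1 + 8 + 2 = 17
Shortest: 14.

14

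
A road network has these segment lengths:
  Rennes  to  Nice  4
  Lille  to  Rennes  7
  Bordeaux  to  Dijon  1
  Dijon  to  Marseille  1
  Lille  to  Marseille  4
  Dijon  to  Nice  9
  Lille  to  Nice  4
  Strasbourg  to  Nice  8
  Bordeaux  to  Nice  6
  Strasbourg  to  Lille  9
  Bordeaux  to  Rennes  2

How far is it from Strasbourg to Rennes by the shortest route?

Comparing a few candidate routes:
Strasbourg-Nice-Lille-Rennes: 8 + 4 + 7 = 19
Strasbourg-Nice-Rennes: 8 + 4 = 12
Strasbourg-Lille-Marseille-Dijon-Bordeaux-Rennes: 9 + 4 + 1 + 1 + 2 = 17
Strasbourg-Lille-Rennes: 9 + 7 = 16
Strasbourg-Lille-Nice-Rennes: 9 + 4 + 4 = 17
Strasbourg-Nice-Bordeaux-Rennes: 8 + 6 + 2 = 16
Shortest: 12.

12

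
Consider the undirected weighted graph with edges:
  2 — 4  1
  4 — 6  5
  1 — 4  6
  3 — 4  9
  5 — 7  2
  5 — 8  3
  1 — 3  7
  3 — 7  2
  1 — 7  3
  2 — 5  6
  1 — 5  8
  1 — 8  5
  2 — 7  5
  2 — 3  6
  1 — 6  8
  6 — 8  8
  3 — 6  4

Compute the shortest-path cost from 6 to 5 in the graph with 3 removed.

A few of the 6→5 routes:
6 -> 1 -> 7 -> 5: 8 + 3 + 2 = 13
6 -> 4 -> 2 -> 7 -> 5: 5 + 1 + 5 + 2 = 13
6 -> 4 -> 1 -> 7 -> 5: 5 + 6 + 3 + 2 = 16
6 -> 1 -> 8 -> 5: 8 + 5 + 3 = 16
6 -> 8 -> 5: 8 + 3 = 11
6 -> 4 -> 2 -> 5: 5 + 1 + 6 = 12
The minimum is 11.

11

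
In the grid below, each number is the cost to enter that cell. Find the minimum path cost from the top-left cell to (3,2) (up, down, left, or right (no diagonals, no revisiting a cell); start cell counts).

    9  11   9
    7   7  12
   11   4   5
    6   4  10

Path r0c0 -> r1c0 -> r1c1 -> r2c1 -> r3c1 -> r3c2: 9 + 7 + 7 + 4 + 4 + 10 = 41.

41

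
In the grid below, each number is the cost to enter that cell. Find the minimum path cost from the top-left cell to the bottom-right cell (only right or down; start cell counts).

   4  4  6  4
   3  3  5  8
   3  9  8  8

31

Path [0,0] → [1,0] → [1,1] → [1,2] → [1,3] → [2,3]: 4 + 3 + 3 + 5 + 8 + 8 = 31.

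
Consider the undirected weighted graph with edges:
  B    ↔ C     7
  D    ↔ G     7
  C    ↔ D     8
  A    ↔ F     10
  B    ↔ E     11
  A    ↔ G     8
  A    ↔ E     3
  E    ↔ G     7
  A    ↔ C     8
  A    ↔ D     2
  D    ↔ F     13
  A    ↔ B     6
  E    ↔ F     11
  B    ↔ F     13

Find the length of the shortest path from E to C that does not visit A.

Some routes from E to C avoiding A:
E-F-B-C: 11 + 13 + 7 = 31
E-B-C: 11 + 7 = 18
E-G-D-C: 7 + 7 + 8 = 22
The minimum is 18.

18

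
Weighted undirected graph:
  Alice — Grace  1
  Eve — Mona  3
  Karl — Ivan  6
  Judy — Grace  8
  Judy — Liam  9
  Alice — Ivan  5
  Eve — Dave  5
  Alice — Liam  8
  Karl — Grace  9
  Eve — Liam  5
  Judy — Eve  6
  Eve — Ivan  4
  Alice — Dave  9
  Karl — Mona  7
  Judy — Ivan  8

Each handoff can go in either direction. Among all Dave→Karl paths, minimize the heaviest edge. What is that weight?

6

A few of the Dave→Karl routes:
Dave→Eve→Ivan→Karl: max(5, 4, 6) = 6
Dave→Eve→Liam→Alice→Grace→Judy→Ivan→Karl: max(5, 5, 8, 1, 8, 8, 6) = 8
Dave→Eve→Mona→Karl: max(5, 3, 7) = 7
Smallest bottleneck: 6.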